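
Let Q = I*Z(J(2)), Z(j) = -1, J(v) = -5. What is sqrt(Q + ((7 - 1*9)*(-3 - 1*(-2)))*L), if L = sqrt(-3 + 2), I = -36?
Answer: sqrt(36 + 2*I) ≈ 6.0023 + 0.1666*I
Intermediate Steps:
Q = 36 (Q = -36*(-1) = 36)
L = I (L = sqrt(-1) = I ≈ 1.0*I)
sqrt(Q + ((7 - 1*9)*(-3 - 1*(-2)))*L) = sqrt(36 + ((7 - 1*9)*(-3 - 1*(-2)))*I) = sqrt(36 + ((7 - 9)*(-3 + 2))*I) = sqrt(36 + (-2*(-1))*I) = sqrt(36 + 2*I)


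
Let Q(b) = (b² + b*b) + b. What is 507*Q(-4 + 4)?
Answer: 0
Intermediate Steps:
Q(b) = b + 2*b² (Q(b) = (b² + b²) + b = 2*b² + b = b + 2*b²)
507*Q(-4 + 4) = 507*((-4 + 4)*(1 + 2*(-4 + 4))) = 507*(0*(1 + 2*0)) = 507*(0*(1 + 0)) = 507*(0*1) = 507*0 = 0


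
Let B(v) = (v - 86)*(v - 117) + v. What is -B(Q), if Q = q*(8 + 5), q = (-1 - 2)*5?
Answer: -87477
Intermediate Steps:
q = -15 (q = -3*5 = -15)
Q = -195 (Q = -15*(8 + 5) = -15*13 = -195)
B(v) = v + (-117 + v)*(-86 + v) (B(v) = (-86 + v)*(-117 + v) + v = (-117 + v)*(-86 + v) + v = v + (-117 + v)*(-86 + v))
-B(Q) = -(10062 + (-195)**2 - 202*(-195)) = -(10062 + 38025 + 39390) = -1*87477 = -87477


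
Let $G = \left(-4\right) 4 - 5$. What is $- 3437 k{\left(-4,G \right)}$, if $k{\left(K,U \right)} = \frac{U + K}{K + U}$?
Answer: $-3437$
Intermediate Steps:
$G = -21$ ($G = -16 - 5 = -21$)
$k{\left(K,U \right)} = 1$ ($k{\left(K,U \right)} = \frac{K + U}{K + U} = 1$)
$- 3437 k{\left(-4,G \right)} = \left(-3437\right) 1 = -3437$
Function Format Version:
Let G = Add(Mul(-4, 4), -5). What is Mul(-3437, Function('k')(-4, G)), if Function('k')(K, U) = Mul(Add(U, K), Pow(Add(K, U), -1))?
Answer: -3437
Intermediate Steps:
G = -21 (G = Add(-16, -5) = -21)
Function('k')(K, U) = 1 (Function('k')(K, U) = Mul(Add(K, U), Pow(Add(K, U), -1)) = 1)
Mul(-3437, Function('k')(-4, G)) = Mul(-3437, 1) = -3437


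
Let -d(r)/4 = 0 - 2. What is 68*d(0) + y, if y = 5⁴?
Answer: 1169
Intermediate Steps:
y = 625
d(r) = 8 (d(r) = -4*(0 - 2) = -4*(-2) = 8)
68*d(0) + y = 68*8 + 625 = 544 + 625 = 1169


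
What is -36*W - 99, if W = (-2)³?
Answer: 189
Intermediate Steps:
W = -8
-36*W - 99 = -36*(-8) - 99 = 288 - 99 = 189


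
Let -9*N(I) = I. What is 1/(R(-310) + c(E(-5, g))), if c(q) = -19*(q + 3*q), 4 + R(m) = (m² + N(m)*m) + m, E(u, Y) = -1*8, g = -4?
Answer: 9/771446 ≈ 1.1666e-5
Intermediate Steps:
N(I) = -I/9
E(u, Y) = -8
R(m) = -4 + m + 8*m²/9 (R(m) = -4 + ((m² + (-m/9)*m) + m) = -4 + ((m² - m²/9) + m) = -4 + (8*m²/9 + m) = -4 + (m + 8*m²/9) = -4 + m + 8*m²/9)
c(q) = -76*q
1/(R(-310) + c(E(-5, g))) = 1/((-4 - 310 + (8/9)*(-310)²) - 76*(-8)) = 1/((-4 - 310 + (8/9)*96100) + 608) = 1/((-4 - 310 + 768800/9) + 608) = 1/(765974/9 + 608) = 1/(771446/9) = 9/771446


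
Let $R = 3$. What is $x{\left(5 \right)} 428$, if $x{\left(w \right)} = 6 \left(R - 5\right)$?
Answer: $-5136$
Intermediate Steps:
$x{\left(w \right)} = -12$ ($x{\left(w \right)} = 6 \left(3 - 5\right) = 6 \left(-2\right) = -12$)
$x{\left(5 \right)} 428 = \left(-12\right) 428 = -5136$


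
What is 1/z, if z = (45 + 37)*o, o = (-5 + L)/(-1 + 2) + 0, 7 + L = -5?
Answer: -1/1394 ≈ -0.00071736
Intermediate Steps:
L = -12 (L = -7 - 5 = -12)
o = -17 (o = (-5 - 12)/(-1 + 2) + 0 = -17/1 + 0 = -17*1 + 0 = -17 + 0 = -17)
z = -1394 (z = (45 + 37)*(-17) = 82*(-17) = -1394)
1/z = 1/(-1394) = -1/1394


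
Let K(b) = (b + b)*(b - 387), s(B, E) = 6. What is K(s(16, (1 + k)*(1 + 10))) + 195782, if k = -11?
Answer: 191210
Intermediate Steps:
K(b) = 2*b*(-387 + b) (K(b) = (2*b)*(-387 + b) = 2*b*(-387 + b))
K(s(16, (1 + k)*(1 + 10))) + 195782 = 2*6*(-387 + 6) + 195782 = 2*6*(-381) + 195782 = -4572 + 195782 = 191210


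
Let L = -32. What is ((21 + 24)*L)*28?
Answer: -40320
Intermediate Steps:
((21 + 24)*L)*28 = ((21 + 24)*(-32))*28 = (45*(-32))*28 = -1440*28 = -40320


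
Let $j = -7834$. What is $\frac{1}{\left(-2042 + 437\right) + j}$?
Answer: $- \frac{1}{9439} \approx -0.00010594$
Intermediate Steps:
$\frac{1}{\left(-2042 + 437\right) + j} = \frac{1}{\left(-2042 + 437\right) - 7834} = \frac{1}{-1605 - 7834} = \frac{1}{-9439} = - \frac{1}{9439}$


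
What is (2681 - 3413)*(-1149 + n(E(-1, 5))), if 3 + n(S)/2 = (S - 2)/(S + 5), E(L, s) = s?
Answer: 4225104/5 ≈ 8.4502e+5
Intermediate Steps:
n(S) = -6 + 2*(-2 + S)/(5 + S) (n(S) = -6 + 2*((S - 2)/(S + 5)) = -6 + 2*((-2 + S)/(5 + S)) = -6 + 2*(-2 + S)/(5 + S))
(2681 - 3413)*(-1149 + n(E(-1, 5))) = (2681 - 3413)*(-1149 + 2*(-17 - 2*5)/(5 + 5)) = -732*(-1149 + 2*(-17 - 10)/10) = -732*(-1149 + 2*(1/10)*(-27)) = -732*(-1149 - 27/5) = -732*(-5772/5) = 4225104/5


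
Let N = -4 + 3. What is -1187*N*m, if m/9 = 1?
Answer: 10683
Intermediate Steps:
m = 9 (m = 9*1 = 9)
N = -1
-1187*N*m = -(-1187)*9 = -1187*(-9) = 10683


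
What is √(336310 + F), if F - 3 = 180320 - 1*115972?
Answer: √400661 ≈ 632.98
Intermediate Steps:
F = 64351 (F = 3 + (180320 - 1*115972) = 3 + (180320 - 115972) = 3 + 64348 = 64351)
√(336310 + F) = √(336310 + 64351) = √400661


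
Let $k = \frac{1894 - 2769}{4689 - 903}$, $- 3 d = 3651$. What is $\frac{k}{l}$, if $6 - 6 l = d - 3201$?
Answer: $- \frac{125}{398792} \approx -0.00031345$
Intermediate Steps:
$d = -1217$ ($d = \left(- \frac{1}{3}\right) 3651 = -1217$)
$k = - \frac{875}{3786} \approx -0.23111$
$l = \frac{2212}{3}$ ($l = 1 - \frac{-1217 - 3201}{6} = 1 - - \frac{2209}{3} = 1 + \frac{2209}{3} = \frac{2212}{3} \approx 737.33$)
$\frac{k}{l} = - \frac{875}{3786 \cdot \frac{2212}{3}} = \left(- \frac{875}{3786}\right) \frac{3}{2212} = - \frac{125}{398792}$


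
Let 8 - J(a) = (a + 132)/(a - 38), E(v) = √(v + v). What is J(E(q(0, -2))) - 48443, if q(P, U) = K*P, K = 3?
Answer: -920199/19 ≈ -48432.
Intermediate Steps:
q(P, U) = 3*P
E(v) = √2*√v (E(v) = √(2*v) = √2*√v)
J(a) = 8 - (132 + a)/(-38 + a) (J(a) = 8 - (a + 132)/(a - 38) = 8 - (132 + a)/(-38 + a))
J(E(q(0, -2))) - 48443 = (-436 + 7*(√2*√(3*0)))/(-38 + √2*√(3*0)) - 48443 = (-436 + 7*(√2*√0))/(-38 + √2*√0) - 48443 = (-436 + 7*(√2*0))/(-38 + √2*0) - 48443 = (-436 + 7*0)/(-38 + 0) - 48443 = (-436 + 0)/(-38) - 48443 = -1/38*(-436) - 48443 = 218/19 - 48443 = -920199/19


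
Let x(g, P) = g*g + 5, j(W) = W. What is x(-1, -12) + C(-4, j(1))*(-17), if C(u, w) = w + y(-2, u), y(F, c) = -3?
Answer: 40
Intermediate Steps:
C(u, w) = -3 + w (C(u, w) = w - 3 = -3 + w)
x(g, P) = 5 + g² (x(g, P) = g² + 5 = 5 + g²)
x(-1, -12) + C(-4, j(1))*(-17) = (5 + (-1)²) + (-3 + 1)*(-17) = (5 + 1) - 2*(-17) = 6 + 34 = 40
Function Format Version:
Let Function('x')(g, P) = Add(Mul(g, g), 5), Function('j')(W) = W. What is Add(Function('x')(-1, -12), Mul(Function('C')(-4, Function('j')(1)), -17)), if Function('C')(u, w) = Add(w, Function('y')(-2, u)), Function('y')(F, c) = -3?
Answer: 40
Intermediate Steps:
Function('C')(u, w) = Add(-3, w) (Function('C')(u, w) = Add(w, -3) = Add(-3, w))
Function('x')(g, P) = Add(5, Pow(g, 2)) (Function('x')(g, P) = Add(Pow(g, 2), 5) = Add(5, Pow(g, 2)))
Add(Function('x')(-1, -12), Mul(Function('C')(-4, Function('j')(1)), -17)) = Add(Add(5, Pow(-1, 2)), Mul(Add(-3, 1), -17)) = Add(Add(5, 1), Mul(-2, -17)) = Add(6, 34) = 40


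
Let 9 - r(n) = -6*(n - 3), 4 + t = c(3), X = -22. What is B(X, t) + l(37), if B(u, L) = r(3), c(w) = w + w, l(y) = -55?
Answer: -46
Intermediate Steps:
c(w) = 2*w
t = 2 (t = -4 + 2*3 = -4 + 6 = 2)
r(n) = -9 + 6*n (r(n) = 9 - (-6)*(n - 3) = 9 - (-6)*(-3 + n) = 9 - (18 - 6*n) = 9 + (-18 + 6*n) = -9 + 6*n)
B(u, L) = 9 (B(u, L) = -9 + 6*3 = -9 + 18 = 9)
B(X, t) + l(37) = 9 - 55 = -46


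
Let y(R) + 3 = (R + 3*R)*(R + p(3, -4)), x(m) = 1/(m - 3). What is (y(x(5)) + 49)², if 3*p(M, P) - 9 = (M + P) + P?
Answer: 22201/9 ≈ 2466.8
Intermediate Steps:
p(M, P) = 3 + M/3 + 2*P/3 (p(M, P) = 3 + ((M + P) + P)/3 = 3 + (M + 2*P)/3 = 3 + (M/3 + 2*P/3) = 3 + M/3 + 2*P/3)
x(m) = 1/(-3 + m)
y(R) = -3 + 4*R*(4/3 + R) (y(R) = -3 + (R + 3*R)*(R + (3 + (⅓)*3 + (⅔)*(-4))) = -3 + (4*R)*(R + (3 + 1 - 8/3)) = -3 + (4*R)*(R + 4/3) = -3 + (4*R)*(4/3 + R) = -3 + 4*R*(4/3 + R))
(y(x(5)) + 49)² = ((-3 + 4*(1/(-3 + 5))² + 16/(3*(-3 + 5))) + 49)² = ((-3 + 4*(1/2)² + (16/3)/2) + 49)² = ((-3 + 4*(½)² + (16/3)*(½)) + 49)² = ((-3 + 4*(¼) + 8/3) + 49)² = ((-3 + 1 + 8/3) + 49)² = (⅔ + 49)² = (149/3)² = 22201/9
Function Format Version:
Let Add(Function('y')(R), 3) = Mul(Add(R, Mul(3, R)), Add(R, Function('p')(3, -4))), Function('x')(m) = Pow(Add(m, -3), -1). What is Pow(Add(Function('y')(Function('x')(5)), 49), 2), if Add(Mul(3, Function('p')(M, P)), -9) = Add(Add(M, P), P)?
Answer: Rational(22201, 9) ≈ 2466.8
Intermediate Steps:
Function('p')(M, P) = Add(3, Mul(Rational(1, 3), M), Mul(Rational(2, 3), P)) (Function('p')(M, P) = Add(3, Mul(Rational(1, 3), Add(Add(M, P), P))) = Add(3, Mul(Rational(1, 3), Add(M, Mul(2, P)))) = Add(3, Add(Mul(Rational(1, 3), M), Mul(Rational(2, 3), P))) = Add(3, Mul(Rational(1, 3), M), Mul(Rational(2, 3), P)))
Function('x')(m) = Pow(Add(-3, m), -1)
Function('y')(R) = Add(-3, Mul(4, R, Add(Rational(4, 3), R))) (Function('y')(R) = Add(-3, Mul(Add(R, Mul(3, R)), Add(R, Add(3, Mul(Rational(1, 3), 3), Mul(Rational(2, 3), -4))))) = Add(-3, Mul(Mul(4, R), Add(R, Add(3, 1, Rational(-8, 3))))) = Add(-3, Mul(Mul(4, R), Add(R, Rational(4, 3)))) = Add(-3, Mul(Mul(4, R), Add(Rational(4, 3), R))) = Add(-3, Mul(4, R, Add(Rational(4, 3), R))))
Pow(Add(Function('y')(Function('x')(5)), 49), 2) = Pow(Add(Add(-3, Mul(4, Pow(Pow(Add(-3, 5), -1), 2)), Mul(Rational(16, 3), Pow(Add(-3, 5), -1))), 49), 2) = Pow(Add(Add(-3, Mul(4, Pow(Pow(2, -1), 2)), Mul(Rational(16, 3), Pow(2, -1))), 49), 2) = Pow(Add(Add(-3, Mul(4, Pow(Rational(1, 2), 2)), Mul(Rational(16, 3), Rational(1, 2))), 49), 2) = Pow(Add(Add(-3, Mul(4, Rational(1, 4)), Rational(8, 3)), 49), 2) = Pow(Add(Add(-3, 1, Rational(8, 3)), 49), 2) = Pow(Add(Rational(2, 3), 49), 2) = Pow(Rational(149, 3), 2) = Rational(22201, 9)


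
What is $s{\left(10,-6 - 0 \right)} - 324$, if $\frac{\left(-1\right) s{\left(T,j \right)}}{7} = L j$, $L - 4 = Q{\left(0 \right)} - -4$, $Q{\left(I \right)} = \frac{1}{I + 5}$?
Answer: $\frac{102}{5} \approx 20.4$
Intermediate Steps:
$Q{\left(I \right)} = \frac{1}{5 + I}$
$L = \frac{41}{5}$ ($L = 4 + \left(\frac{1}{5 + 0} - -4\right) = 4 + \left(\frac{1}{5} + 4\right) = 4 + \frac{21}{5} = \frac{41}{5} \approx 8.2$)
$s{\left(T,j \right)} = - \frac{287 j}{5}$ ($s{\left(T,j \right)} = - 7 \frac{41 j}{5} = - \frac{287 j}{5}$)
$s{\left(10,-6 - 0 \right)} - 324 = - \frac{287 \left(-6 - 0\right)}{5} - 324 = - \frac{287 \left(-6 + 0\right)}{5} - 324 = \left(- \frac{287}{5}\right) \left(-6\right) - 324 = \frac{1722}{5} - 324 = \frac{102}{5}$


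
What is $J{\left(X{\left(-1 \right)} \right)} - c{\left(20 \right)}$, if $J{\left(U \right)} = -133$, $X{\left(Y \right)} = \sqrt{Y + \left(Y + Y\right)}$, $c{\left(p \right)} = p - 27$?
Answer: $-126$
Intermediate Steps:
$c{\left(p \right)} = -27 + p$ ($c{\left(p \right)} = p - 27 = -27 + p$)
$X{\left(Y \right)} = \sqrt{3} \sqrt{Y}$ ($X{\left(Y \right)} = \sqrt{Y + 2 Y} = \sqrt{3 Y} = \sqrt{3} \sqrt{Y}$)
$J{\left(X{\left(-1 \right)} \right)} - c{\left(20 \right)} = -133 - \left(-27 + 20\right) = -133 - -7 = -133 + 7 = -126$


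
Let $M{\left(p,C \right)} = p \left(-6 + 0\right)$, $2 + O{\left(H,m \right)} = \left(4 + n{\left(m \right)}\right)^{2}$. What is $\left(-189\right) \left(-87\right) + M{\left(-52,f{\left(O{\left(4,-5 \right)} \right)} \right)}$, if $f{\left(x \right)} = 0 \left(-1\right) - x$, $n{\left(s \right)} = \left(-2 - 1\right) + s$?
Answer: $16755$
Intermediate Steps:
$n{\left(s \right)} = -3 + s$
$O{\left(H,m \right)} = -2 + \left(1 + m\right)^{2}$ ($O{\left(H,m \right)} = -2 + \left(4 + \left(-3 + m\right)\right)^{2} = -2 + \left(1 + m\right)^{2}$)
$f{\left(x \right)} = - x$ ($f{\left(x \right)} = 0 - x = - x$)
$M{\left(p,C \right)} = - 6 p$ ($M{\left(p,C \right)} = p \left(-6\right) = - 6 p$)
$\left(-189\right) \left(-87\right) + M{\left(-52,f{\left(O{\left(4,-5 \right)} \right)} \right)} = \left(-189\right) \left(-87\right) - -312 = 16443 + 312 = 16755$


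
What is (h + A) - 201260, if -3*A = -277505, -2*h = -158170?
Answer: -89020/3 ≈ -29673.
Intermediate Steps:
h = 79085 (h = -½*(-158170) = 79085)
A = 277505/3 (A = -⅓*(-277505) = 277505/3 ≈ 92502.)
(h + A) - 201260 = (79085 + 277505/3) - 201260 = 514760/3 - 201260 = -89020/3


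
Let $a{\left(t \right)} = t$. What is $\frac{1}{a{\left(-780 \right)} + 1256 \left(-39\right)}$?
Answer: $- \frac{1}{49764} \approx -2.0095 \cdot 10^{-5}$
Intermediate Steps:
$\frac{1}{a{\left(-780 \right)} + 1256 \left(-39\right)} = \frac{1}{-780 + 1256 \left(-39\right)} = \frac{1}{-780 - 48984} = \frac{1}{-49764} = - \frac{1}{49764}$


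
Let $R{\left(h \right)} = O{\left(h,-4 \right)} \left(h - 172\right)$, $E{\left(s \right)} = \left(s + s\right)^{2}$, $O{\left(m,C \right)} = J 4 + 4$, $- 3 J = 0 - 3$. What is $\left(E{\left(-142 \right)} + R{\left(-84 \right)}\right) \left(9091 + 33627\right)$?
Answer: $3357976544$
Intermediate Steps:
$J = 1$ ($J = - \frac{0 - 3}{3} = \left(- \frac{1}{3}\right) \left(-3\right) = 1$)
$O{\left(m,C \right)} = 8$ ($O{\left(m,C \right)} = 1 \cdot 4 + 4 = 4 + 4 = 8$)
$E{\left(s \right)} = 4 s^{2}$ ($E{\left(s \right)} = \left(2 s\right)^{2} = 4 s^{2}$)
$R{\left(h \right)} = -1376 + 8 h$ ($R{\left(h \right)} = 8 \left(h - 172\right) = 8 \left(-172 + h\right) = -1376 + 8 h$)
$\left(E{\left(-142 \right)} + R{\left(-84 \right)}\right) \left(9091 + 33627\right) = \left(4 \left(-142\right)^{2} + \left(-1376 + 8 \left(-84\right)\right)\right) \left(9091 + 33627\right) = \left(4 \cdot 20164 - 2048\right) 42718 = \left(80656 - 2048\right) 42718 = 78608 \cdot 42718 = 3357976544$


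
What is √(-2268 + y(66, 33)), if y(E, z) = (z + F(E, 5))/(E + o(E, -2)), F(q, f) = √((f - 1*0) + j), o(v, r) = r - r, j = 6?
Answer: √(-9877230 + 66*√11)/66 ≈ 47.618*I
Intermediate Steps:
o(v, r) = 0
F(q, f) = √(6 + f) (F(q, f) = √((f - 1*0) + 6) = √((f + 0) + 6) = √(f + 6) = √(6 + f))
y(E, z) = (z + √11)/E (y(E, z) = (z + √(6 + 5))/(E + 0) = (z + √11)/E)
√(-2268 + y(66, 33)) = √(-2268 + (33 + √11)/66) = √(-2268 + (½ + √11/66)) = √(-4535/2 + √11/66)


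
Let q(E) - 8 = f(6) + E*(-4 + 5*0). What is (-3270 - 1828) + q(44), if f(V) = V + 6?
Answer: -5254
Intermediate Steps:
f(V) = 6 + V
q(E) = 20 - 4*E (q(E) = 8 + ((6 + 6) + E*(-4 + 5*0)) = 8 + (12 + E*(-4 + 0)) = 8 + (12 + E*(-4)) = 8 + (12 - 4*E) = 20 - 4*E)
(-3270 - 1828) + q(44) = (-3270 - 1828) + (20 - 4*44) = -5098 + (20 - 176) = -5098 - 156 = -5254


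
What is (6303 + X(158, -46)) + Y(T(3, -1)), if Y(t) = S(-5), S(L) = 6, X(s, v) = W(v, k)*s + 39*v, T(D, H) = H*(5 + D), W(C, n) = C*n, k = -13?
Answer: 98999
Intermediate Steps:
X(s, v) = 39*v - 13*s*v (X(s, v) = (v*(-13))*s + 39*v = (-13*v)*s + 39*v = -13*s*v + 39*v = 39*v - 13*s*v)
Y(t) = 6
(6303 + X(158, -46)) + Y(T(3, -1)) = (6303 + 13*(-46)*(3 - 1*158)) + 6 = (6303 + 13*(-46)*(3 - 158)) + 6 = (6303 + 13*(-46)*(-155)) + 6 = (6303 + 92690) + 6 = 98993 + 6 = 98999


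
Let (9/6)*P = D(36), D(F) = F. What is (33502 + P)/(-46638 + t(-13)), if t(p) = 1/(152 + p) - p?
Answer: -2330057/3240437 ≈ -0.71906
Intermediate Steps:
P = 24 (P = (⅔)*36 = 24)
(33502 + P)/(-46638 + t(-13)) = (33502 + 24)/(-46638 + (1 - 1*(-13)² - 152*(-13))/(152 - 13)) = 33526/(-46638 + (1 - 1*169 + 1976)/139) = 33526/(-46638 + (1 - 169 + 1976)/139) = 33526/(-46638 + (1/139)*1808) = 33526/(-46638 + 1808/139) = 33526/(-6480874/139) = 33526*(-139/6480874) = -2330057/3240437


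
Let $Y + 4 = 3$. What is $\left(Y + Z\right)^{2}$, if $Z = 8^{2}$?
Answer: $3969$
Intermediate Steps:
$Y = -1$ ($Y = -4 + 3 = -1$)
$Z = 64$
$\left(Y + Z\right)^{2} = \left(-1 + 64\right)^{2} = 63^{2} = 3969$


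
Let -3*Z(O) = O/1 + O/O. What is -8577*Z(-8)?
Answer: -20013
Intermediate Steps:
Z(O) = -⅓ - O/3 (Z(O) = -(O/1 + O/O)/3 = -(O*1 + 1)/3 = -(O + 1)/3 = -(1 + O)/3 = -⅓ - O/3)
-8577*Z(-8) = -8577*(-⅓ - ⅓*(-8)) = -8577*(-⅓ + 8/3) = -8577*7/3 = -20013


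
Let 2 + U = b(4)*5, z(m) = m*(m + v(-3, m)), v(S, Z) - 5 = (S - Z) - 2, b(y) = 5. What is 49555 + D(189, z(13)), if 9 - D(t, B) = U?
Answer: 49541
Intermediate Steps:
v(S, Z) = 3 + S - Z (v(S, Z) = 5 + ((S - Z) - 2) = 5 + (-2 + S - Z) = 3 + S - Z)
z(m) = 0 (z(m) = m*(m + (3 - 3 - m)) = m*(m - m) = m*0 = 0)
U = 23 (U = -2 + 5*5 = -2 + 25 = 23)
D(t, B) = -14 (D(t, B) = 9 - 1*23 = 9 - 23 = -14)
49555 + D(189, z(13)) = 49555 - 14 = 49541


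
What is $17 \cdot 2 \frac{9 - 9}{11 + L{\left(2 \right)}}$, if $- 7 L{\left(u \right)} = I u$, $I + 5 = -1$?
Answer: $0$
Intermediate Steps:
$I = -6$ ($I = -5 - 1 = -6$)
$L{\left(u \right)} = \frac{6 u}{7}$ ($L{\left(u \right)} = - \frac{\left(-6\right) u}{7} = \frac{6 u}{7}$)
$17 \cdot 2 \frac{9 - 9}{11 + L{\left(2 \right)}} = 17 \cdot 2 \frac{9 - 9}{11 + \frac{6}{7} \cdot 2} = 34 \frac{0}{11 + \frac{12}{7}} = 34 \frac{0}{\frac{89}{7}} = 34 \cdot 0 \cdot \frac{7}{89} = 34 \cdot 0 = 0$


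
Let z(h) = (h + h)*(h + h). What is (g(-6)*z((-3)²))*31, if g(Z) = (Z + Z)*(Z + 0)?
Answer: 723168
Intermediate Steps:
g(Z) = 2*Z² (g(Z) = (2*Z)*Z = 2*Z²)
z(h) = 4*h² (z(h) = (2*h)*(2*h) = 4*h²)
(g(-6)*z((-3)²))*31 = ((2*(-6)²)*(4*((-3)²)²))*31 = ((2*36)*(4*9²))*31 = (72*(4*81))*31 = (72*324)*31 = 23328*31 = 723168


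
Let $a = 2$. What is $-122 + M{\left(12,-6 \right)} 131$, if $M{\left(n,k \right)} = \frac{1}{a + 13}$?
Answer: $- \frac{1699}{15} \approx -113.27$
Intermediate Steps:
$M{\left(n,k \right)} = \frac{1}{15}$ ($M{\left(n,k \right)} = \frac{1}{2 + 13} = \frac{1}{15}$)
$-122 + M{\left(12,-6 \right)} 131 = -122 + \frac{1}{15} \cdot 131 = -122 + \frac{131}{15} = - \frac{1699}{15}$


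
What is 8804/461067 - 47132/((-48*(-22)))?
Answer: -1810142735/40573896 ≈ -44.613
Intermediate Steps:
8804/461067 - 47132/((-48*(-22))) = 8804*(1/461067) - 47132/1056 = 8804/461067 - 47132*1/1056 = 8804/461067 - 11783/264 = -1810142735/40573896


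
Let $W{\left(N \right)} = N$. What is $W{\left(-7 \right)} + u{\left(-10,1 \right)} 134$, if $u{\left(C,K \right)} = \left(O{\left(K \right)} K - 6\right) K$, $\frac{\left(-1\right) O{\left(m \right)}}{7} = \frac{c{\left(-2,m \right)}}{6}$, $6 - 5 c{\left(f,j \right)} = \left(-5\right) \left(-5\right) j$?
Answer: $- \frac{3254}{15} \approx -216.93$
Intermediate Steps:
$c{\left(f,j \right)} = \frac{6}{5} - 5 j$ ($c{\left(f,j \right)} = \frac{6}{5} - \frac{\left(-5\right) \left(-5\right) j}{5} = \frac{6}{5} - \frac{25 j}{5} = \frac{6}{5} - 5 j$)
$O{\left(m \right)} = - \frac{7}{5} + \frac{35 m}{6}$ ($O{\left(m \right)} = - 7 \frac{\frac{6}{5} - 5 m}{6} = - 7 \left(\frac{6}{5} - 5 m\right) \frac{1}{6} = - 7 \left(\frac{1}{5} - \frac{5 m}{6}\right) = - \frac{7}{5} + \frac{35 m}{6}$)
$u{\left(C,K \right)} = K \left(-6 + K \left(- \frac{7}{5} + \frac{35 K}{6}\right)\right)$ ($u{\left(C,K \right)} = \left(\left(- \frac{7}{5} + \frac{35 K}{6}\right) K - 6\right) K = \left(K \left(- \frac{7}{5} + \frac{35 K}{6}\right) - 6\right) K = \left(-6 + K \left(- \frac{7}{5} + \frac{35 K}{6}\right)\right) K = K \left(-6 + K \left(- \frac{7}{5} + \frac{35 K}{6}\right)\right)$)
$W{\left(-7 \right)} + u{\left(-10,1 \right)} 134 = -7 + \frac{1}{30} \cdot 1 \left(-180 + 7 \cdot 1 \left(-6 + 25 \cdot 1\right)\right) 134 = -7 + \frac{1}{30} \cdot 1 \left(-180 + 7 \cdot 1 \left(-6 + 25\right)\right) 134 = -7 + \frac{1}{30} \cdot 1 \left(-180 + 7 \cdot 1 \cdot 19\right) 134 = -7 + \frac{1}{30} \cdot 1 \left(-180 + 133\right) 134 = -7 + \frac{1}{30} \cdot 1 \left(-47\right) 134 = -7 - \frac{3149}{15} = - \frac{3254}{15}$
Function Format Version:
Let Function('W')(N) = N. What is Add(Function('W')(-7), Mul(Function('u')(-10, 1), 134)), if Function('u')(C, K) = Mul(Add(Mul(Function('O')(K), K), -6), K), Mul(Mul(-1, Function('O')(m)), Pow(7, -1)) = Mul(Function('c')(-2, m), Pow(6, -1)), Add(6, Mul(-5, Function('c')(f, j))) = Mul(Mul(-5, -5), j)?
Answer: Rational(-3254, 15) ≈ -216.93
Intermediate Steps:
Function('c')(f, j) = Add(Rational(6, 5), Mul(-5, j)) (Function('c')(f, j) = Add(Rational(6, 5), Mul(Rational(-1, 5), Mul(Mul(-5, -5), j))) = Add(Rational(6, 5), Mul(Rational(-1, 5), Mul(25, j))) = Add(Rational(6, 5), Mul(-5, j)))
Function('O')(m) = Add(Rational(-7, 5), Mul(Rational(35, 6), m)) (Function('O')(m) = Mul(-7, Mul(Add(Rational(6, 5), Mul(-5, m)), Pow(6, -1))) = Mul(-7, Mul(Add(Rational(6, 5), Mul(-5, m)), Rational(1, 6))) = Mul(-7, Add(Rational(1, 5), Mul(Rational(-5, 6), m))) = Add(Rational(-7, 5), Mul(Rational(35, 6), m)))
Function('u')(C, K) = Mul(K, Add(-6, Mul(K, Add(Rational(-7, 5), Mul(Rational(35, 6), K))))) (Function('u')(C, K) = Mul(Add(Mul(Add(Rational(-7, 5), Mul(Rational(35, 6), K)), K), -6), K) = Mul(Add(Mul(K, Add(Rational(-7, 5), Mul(Rational(35, 6), K))), -6), K) = Mul(Add(-6, Mul(K, Add(Rational(-7, 5), Mul(Rational(35, 6), K)))), K) = Mul(K, Add(-6, Mul(K, Add(Rational(-7, 5), Mul(Rational(35, 6), K))))))
Add(Function('W')(-7), Mul(Function('u')(-10, 1), 134)) = Add(-7, Mul(Mul(Rational(1, 30), 1, Add(-180, Mul(7, 1, Add(-6, Mul(25, 1))))), 134)) = Add(-7, Mul(Mul(Rational(1, 30), 1, Add(-180, Mul(7, 1, Add(-6, 25)))), 134)) = Add(-7, Mul(Mul(Rational(1, 30), 1, Add(-180, Mul(7, 1, 19))), 134)) = Add(-7, Mul(Mul(Rational(1, 30), 1, Add(-180, 133)), 134)) = Add(-7, Mul(Mul(Rational(1, 30), 1, -47), 134)) = Add(-7, Mul(Rational(-47, 30), 134)) = Add(-7, Rational(-3149, 15)) = Rational(-3254, 15)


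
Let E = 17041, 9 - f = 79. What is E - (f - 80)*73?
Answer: 27991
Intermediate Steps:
f = -70 (f = 9 - 1*79 = 9 - 79 = -70)
E - (f - 80)*73 = 17041 - (-70 - 80)*73 = 17041 - (-150)*73 = 17041 - 1*(-10950) = 17041 + 10950 = 27991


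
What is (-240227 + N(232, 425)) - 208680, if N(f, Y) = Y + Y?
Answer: -448057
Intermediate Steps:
N(f, Y) = 2*Y
(-240227 + N(232, 425)) - 208680 = (-240227 + 2*425) - 208680 = (-240227 + 850) - 208680 = -239377 - 208680 = -448057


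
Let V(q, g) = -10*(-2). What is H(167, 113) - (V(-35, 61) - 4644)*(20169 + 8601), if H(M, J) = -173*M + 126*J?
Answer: 133017827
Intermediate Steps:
V(q, g) = 20
H(167, 113) - (V(-35, 61) - 4644)*(20169 + 8601) = (-173*167 + 126*113) - (20 - 4644)*(20169 + 8601) = (-28891 + 14238) - (-4624)*28770 = -14653 - 1*(-133032480) = -14653 + 133032480 = 133017827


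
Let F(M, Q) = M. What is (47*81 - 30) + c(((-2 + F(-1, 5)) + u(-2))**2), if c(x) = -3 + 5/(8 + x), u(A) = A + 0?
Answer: 124547/33 ≈ 3774.2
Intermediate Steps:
u(A) = A
(47*81 - 30) + c(((-2 + F(-1, 5)) + u(-2))**2) = (47*81 - 30) + (-19 - 3*((-2 - 1) - 2)**2)/(8 + ((-2 - 1) - 2)**2) = (3807 - 30) + (-19 - 3*(-3 - 2)**2)/(8 + (-3 - 2)**2) = 3777 + (-19 - 3*(-5)**2)/(8 + (-5)**2) = 3777 + (-19 - 3*25)/(8 + 25) = 3777 + (-19 - 75)/33 = 3777 + (1/33)*(-94) = 3777 - 94/33 = 124547/33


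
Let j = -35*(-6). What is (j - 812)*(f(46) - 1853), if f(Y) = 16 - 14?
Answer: 1114302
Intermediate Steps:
f(Y) = 2
j = 210
(j - 812)*(f(46) - 1853) = (210 - 812)*(2 - 1853) = -602*(-1851) = 1114302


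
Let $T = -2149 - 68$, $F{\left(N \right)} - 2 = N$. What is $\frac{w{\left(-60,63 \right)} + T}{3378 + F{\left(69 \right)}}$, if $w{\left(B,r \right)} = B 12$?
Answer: $- \frac{2937}{3449} \approx -0.85155$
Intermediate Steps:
$F{\left(N \right)} = 2 + N$
$w{\left(B,r \right)} = 12 B$
$T = -2217$
$\frac{w{\left(-60,63 \right)} + T}{3378 + F{\left(69 \right)}} = \frac{12 \left(-60\right) - 2217}{3378 + \left(2 + 69\right)} = \frac{-720 - 2217}{3378 + 71} = - \frac{2937}{3449}$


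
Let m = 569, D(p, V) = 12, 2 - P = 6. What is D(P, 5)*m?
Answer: 6828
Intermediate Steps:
P = -4 (P = 2 - 1*6 = 2 - 6 = -4)
D(P, 5)*m = 12*569 = 6828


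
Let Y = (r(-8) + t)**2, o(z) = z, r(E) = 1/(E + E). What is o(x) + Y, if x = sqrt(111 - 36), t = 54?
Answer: 744769/256 + 5*sqrt(3) ≈ 2917.9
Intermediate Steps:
r(E) = 1/(2*E)
x = 5*sqrt(3) (x = sqrt(75) = 5*sqrt(3) ≈ 8.6602)
Y = 744769/256 (Y = ((1/2)/(-8) + 54)**2 = ((1/2)*(-1/8) + 54)**2 = (-1/16 + 54)**2 = (863/16)**2 = 744769/256 ≈ 2909.3)
o(x) + Y = 5*sqrt(3) + 744769/256 = 744769/256 + 5*sqrt(3)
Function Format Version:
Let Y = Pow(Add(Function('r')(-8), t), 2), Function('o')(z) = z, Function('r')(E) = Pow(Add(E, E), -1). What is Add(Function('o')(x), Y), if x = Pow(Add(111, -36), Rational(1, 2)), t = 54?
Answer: Add(Rational(744769, 256), Mul(5, Pow(3, Rational(1, 2)))) ≈ 2917.9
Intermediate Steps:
Function('r')(E) = Mul(Rational(1, 2), Pow(E, -1)) (Function('r')(E) = Pow(Mul(2, E), -1) = Mul(Rational(1, 2), Pow(E, -1)))
x = Mul(5, Pow(3, Rational(1, 2))) (x = Pow(75, Rational(1, 2)) = Mul(5, Pow(3, Rational(1, 2))) ≈ 8.6602)
Y = Rational(744769, 256) (Y = Pow(Add(Mul(Rational(1, 2), Pow(-8, -1)), 54), 2) = Pow(Add(Mul(Rational(1, 2), Rational(-1, 8)), 54), 2) = Pow(Add(Rational(-1, 16), 54), 2) = Pow(Rational(863, 16), 2) = Rational(744769, 256) ≈ 2909.3)
Add(Function('o')(x), Y) = Add(Mul(5, Pow(3, Rational(1, 2))), Rational(744769, 256)) = Add(Rational(744769, 256), Mul(5, Pow(3, Rational(1, 2))))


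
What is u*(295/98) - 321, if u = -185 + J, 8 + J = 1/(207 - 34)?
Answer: -7645847/8477 ≈ -901.95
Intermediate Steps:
J = -1383/173 (J = -8 + 1/(207 - 34) = -8 + 1/173 = -1383/173 ≈ -7.9942)
u = -33388/173 (u = -185 - 1383/173 = -33388/173 ≈ -192.99)
u*(295/98) - 321 = -9849460/(173*98) - 321 = -33388/173*295/98 - 321 = -4924730/8477 - 321 = -7645847/8477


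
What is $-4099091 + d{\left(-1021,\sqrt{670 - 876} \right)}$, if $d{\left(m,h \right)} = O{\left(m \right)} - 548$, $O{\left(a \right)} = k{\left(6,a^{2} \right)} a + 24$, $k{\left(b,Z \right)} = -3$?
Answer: $-4096552$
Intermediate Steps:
$O{\left(a \right)} = 24 - 3 a$ ($O{\left(a \right)} = - 3 a + 24 = 24 - 3 a$)
$d{\left(m,h \right)} = -524 - 3 m$ ($d{\left(m,h \right)} = \left(24 - 3 m\right) - 548 = -524 - 3 m$)
$-4099091 + d{\left(-1021,\sqrt{670 - 876} \right)} = -4099091 - -2539 = -4099091 + \left(-524 + 3063\right) = -4099091 + 2539 = -4096552$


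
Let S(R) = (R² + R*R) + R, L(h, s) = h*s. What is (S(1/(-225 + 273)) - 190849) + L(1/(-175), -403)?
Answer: -38474689769/201600 ≈ -1.9085e+5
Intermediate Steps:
S(R) = R + 2*R² (S(R) = (R² + R²) + R = 2*R² + R = R + 2*R²)
(S(1/(-225 + 273)) - 190849) + L(1/(-175), -403) = ((1 + 2/(-225 + 273))/(-225 + 273) - 190849) - 403/(-175) = ((1 + 2/48)/48 - 190849) - 1/175*(-403) = ((1 + 2*(1/48))/48 - 190849) + 403/175 = ((1 + 1/24)/48 - 190849) + 403/175 = ((1/48)*(25/24) - 190849) + 403/175 = (25/1152 - 190849) + 403/175 = -219858023/1152 + 403/175 = -38474689769/201600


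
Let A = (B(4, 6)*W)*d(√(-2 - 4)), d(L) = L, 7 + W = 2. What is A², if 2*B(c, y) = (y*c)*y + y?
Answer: -843750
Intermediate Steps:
W = -5 (W = -7 + 2 = -5)
B(c, y) = y/2 + c*y²/2 (B(c, y) = ((y*c)*y + y)/2 = ((c*y)*y + y)/2 = (c*y² + y)/2 = (y + c*y²)/2 = y/2 + c*y²/2)
A = -375*I*√6 (A = (((½)*6*(1 + 4*6))*(-5))*√(-2 - 4) = (((½)*6*(1 + 24))*(-5))*√(-6) = (((½)*6*25)*(-5))*(I*√6) = (75*(-5))*(I*√6) = -375*I*√6 ≈ -918.56*I)
A² = (-375*I*√6)² = -843750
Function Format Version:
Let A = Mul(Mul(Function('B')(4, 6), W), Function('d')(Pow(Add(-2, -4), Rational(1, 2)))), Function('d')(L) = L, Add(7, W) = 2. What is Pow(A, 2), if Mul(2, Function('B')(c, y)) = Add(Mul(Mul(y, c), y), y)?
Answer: -843750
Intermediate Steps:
W = -5 (W = Add(-7, 2) = -5)
Function('B')(c, y) = Add(Mul(Rational(1, 2), y), Mul(Rational(1, 2), c, Pow(y, 2))) (Function('B')(c, y) = Mul(Rational(1, 2), Add(Mul(Mul(y, c), y), y)) = Mul(Rational(1, 2), Add(Mul(Mul(c, y), y), y)) = Mul(Rational(1, 2), Add(Mul(c, Pow(y, 2)), y)) = Mul(Rational(1, 2), Add(y, Mul(c, Pow(y, 2)))) = Add(Mul(Rational(1, 2), y), Mul(Rational(1, 2), c, Pow(y, 2))))
A = Mul(-375, I, Pow(6, Rational(1, 2))) (A = Mul(Mul(Mul(Rational(1, 2), 6, Add(1, Mul(4, 6))), -5), Pow(Add(-2, -4), Rational(1, 2))) = Mul(Mul(Mul(Rational(1, 2), 6, Add(1, 24)), -5), Pow(-6, Rational(1, 2))) = Mul(Mul(Mul(Rational(1, 2), 6, 25), -5), Mul(I, Pow(6, Rational(1, 2)))) = Mul(Mul(75, -5), Mul(I, Pow(6, Rational(1, 2)))) = Mul(-375, Mul(I, Pow(6, Rational(1, 2)))) = Mul(-375, I, Pow(6, Rational(1, 2))) ≈ Mul(-918.56, I))
Pow(A, 2) = Pow(Mul(-375, I, Pow(6, Rational(1, 2))), 2) = -843750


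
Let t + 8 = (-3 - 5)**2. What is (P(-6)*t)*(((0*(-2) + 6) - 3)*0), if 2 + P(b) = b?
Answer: 0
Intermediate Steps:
P(b) = -2 + b
t = 56 (t = -8 + (-3 - 5)**2 = -8 + (-8)**2 = -8 + 64 = 56)
(P(-6)*t)*(((0*(-2) + 6) - 3)*0) = ((-2 - 6)*56)*(((0*(-2) + 6) - 3)*0) = (-8*56)*(((0 + 6) - 3)*0) = -448*(6 - 3)*0 = -1344*0 = -448*0 = 0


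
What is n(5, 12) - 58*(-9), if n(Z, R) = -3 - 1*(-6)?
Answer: 525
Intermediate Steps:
n(Z, R) = 3 (n(Z, R) = -3 + 6 = 3)
n(5, 12) - 58*(-9) = 3 - 58*(-9) = 3 + 522 = 525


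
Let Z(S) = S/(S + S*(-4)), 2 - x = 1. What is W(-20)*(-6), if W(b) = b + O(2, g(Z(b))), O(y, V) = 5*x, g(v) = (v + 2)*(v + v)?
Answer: 90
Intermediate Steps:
x = 1 (x = 2 - 1*1 = 2 - 1 = 1)
Z(S) = -⅓ (Z(S) = S/(S - 4*S) = S/((-3*S)) = S*(-1/(3*S)) = -⅓)
g(v) = 2*v*(2 + v) (g(v) = (2 + v)*(2*v) = 2*v*(2 + v))
O(y, V) = 5 (O(y, V) = 5*1 = 5)
W(b) = 5 + b (W(b) = b + 5 = 5 + b)
W(-20)*(-6) = (5 - 20)*(-6) = -15*(-6) = 90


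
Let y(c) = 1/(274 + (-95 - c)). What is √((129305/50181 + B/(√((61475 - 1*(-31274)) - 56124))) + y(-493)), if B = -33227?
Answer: √(4855278636901639450 - 8542223292548392384*√1465)/1372283080 ≈ 13.078*I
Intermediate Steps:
y(c) = 1/(179 - c)
√((129305/50181 + B/(√((61475 - 1*(-31274)) - 56124))) + y(-493)) = √((129305/50181 - 33227/√((61475 - 1*(-31274)) - 56124)) - 1/(-179 - 493)) = √((129305*(1/50181) - 33227/√((61475 + 31274) - 56124)) - 1/(-672)) = √((129305/50181 - 33227/√(92749 - 56124)) - 1*(-1/672)) = √((129305/50181 - 33227*√1465/7325) + 1/672) = √(9660349/3746848 - 33227*√1465/7325)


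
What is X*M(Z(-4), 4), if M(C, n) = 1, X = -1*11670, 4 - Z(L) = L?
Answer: -11670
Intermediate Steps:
Z(L) = 4 - L
X = -11670
X*M(Z(-4), 4) = -11670*1 = -11670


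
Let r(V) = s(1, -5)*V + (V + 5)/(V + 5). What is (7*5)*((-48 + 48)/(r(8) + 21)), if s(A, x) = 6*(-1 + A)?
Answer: 0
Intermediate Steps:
s(A, x) = -6 + 6*A
r(V) = 1 (r(V) = (-6 + 6*1)*V + (V + 5)/(V + 5) = (-6 + 6)*V + (5 + V)/(5 + V) = 0*V + 1 = 0 + 1 = 1)
(7*5)*((-48 + 48)/(r(8) + 21)) = (7*5)*((-48 + 48)/(1 + 21)) = 35*(0/22) = 35*(0*(1/22)) = 35*0 = 0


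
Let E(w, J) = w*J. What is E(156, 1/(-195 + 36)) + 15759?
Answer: 835175/53 ≈ 15758.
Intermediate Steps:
E(w, J) = J*w
E(156, 1/(-195 + 36)) + 15759 = 156/(-195 + 36) + 15759 = 156/(-159) + 15759 = -1/159*156 + 15759 = -52/53 + 15759 = 835175/53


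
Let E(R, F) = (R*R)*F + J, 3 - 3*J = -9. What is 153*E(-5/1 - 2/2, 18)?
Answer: 99756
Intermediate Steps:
J = 4 (J = 1 - ⅓*(-9) = 1 + 3 = 4)
E(R, F) = 4 + F*R² (E(R, F) = (R*R)*F + 4 = R²*F + 4 = F*R² + 4 = 4 + F*R²)
153*E(-5/1 - 2/2, 18) = 153*(4 + 18*(-5/1 - 2/2)²) = 153*(4 + 18*(-5*1 - 2*½)²) = 153*(4 + 18*(-5 - 1)²) = 153*(4 + 18*(-6)²) = 153*(4 + 18*36) = 153*(4 + 648) = 153*652 = 99756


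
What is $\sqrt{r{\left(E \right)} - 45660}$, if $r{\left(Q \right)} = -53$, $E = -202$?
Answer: $i \sqrt{45713} \approx 213.81 i$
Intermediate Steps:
$\sqrt{r{\left(E \right)} - 45660} = \sqrt{-53 - 45660} = \sqrt{-45713} = i \sqrt{45713}$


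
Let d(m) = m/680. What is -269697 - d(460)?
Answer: -9169721/34 ≈ -2.6970e+5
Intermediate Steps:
d(m) = m/680 (d(m) = m*(1/680) = m/680)
-269697 - d(460) = -269697 - 460/680 = -269697 - 1*23/34 = -269697 - 23/34 = -9169721/34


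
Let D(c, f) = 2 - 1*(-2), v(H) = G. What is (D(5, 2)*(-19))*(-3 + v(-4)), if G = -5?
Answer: 608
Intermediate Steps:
v(H) = -5
D(c, f) = 4 (D(c, f) = 2 + 2 = 4)
(D(5, 2)*(-19))*(-3 + v(-4)) = (4*(-19))*(-3 - 5) = -76*(-8) = 608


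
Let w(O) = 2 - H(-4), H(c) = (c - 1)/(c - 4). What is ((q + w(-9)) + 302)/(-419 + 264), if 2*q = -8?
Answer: -479/248 ≈ -1.9315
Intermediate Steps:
H(c) = (-1 + c)/(-4 + c)
q = -4 (q = (1/2)*(-8) = -4)
w(O) = 11/8 (w(O) = 2 - (-1 - 4)/(-4 - 4) = 2 - (-5)/(-8) = 2 - (-1)*(-5)/8 = 2 - 1*5/8 = 2 - 5/8 = 11/8)
((q + w(-9)) + 302)/(-419 + 264) = ((-4 + 11/8) + 302)/(-419 + 264) = (-21/8 + 302)/(-155) = (2395/8)*(-1/155) = -479/248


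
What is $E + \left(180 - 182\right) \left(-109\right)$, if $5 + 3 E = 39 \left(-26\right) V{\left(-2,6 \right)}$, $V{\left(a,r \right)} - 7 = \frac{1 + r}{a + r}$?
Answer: $- \frac{16447}{6} \approx -2741.2$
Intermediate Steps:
$V{\left(a,r \right)} = 7 + \frac{1 + r}{a + r}$
$E = - \frac{17755}{6}$ ($E = - \frac{5}{3} + \frac{39 \left(-26\right) \frac{1 + 7 \left(-2\right) + 8 \cdot 6}{-2 + 6}}{3} = - \frac{5}{3} + \frac{\left(-1014\right) \frac{1 - 14 + 48}{4}}{3} = - \frac{5}{3} + \frac{\left(-1014\right) \frac{1}{4} \cdot 35}{3} = - \frac{5}{3} + \frac{\left(-1014\right) \frac{35}{4}}{3} = - \frac{5}{3} + \frac{1}{3} \left(- \frac{17745}{2}\right) = - \frac{5}{3} - \frac{5915}{2} = - \frac{17755}{6} \approx -2959.2$)
$E + \left(180 - 182\right) \left(-109\right) = - \frac{17755}{6} + \left(180 - 182\right) \left(-109\right) = - \frac{17755}{6} - -218 = - \frac{17755}{6} + 218 = - \frac{16447}{6}$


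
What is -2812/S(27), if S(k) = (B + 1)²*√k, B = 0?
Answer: -2812*√3/9 ≈ -541.17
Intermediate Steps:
S(k) = √k (S(k) = (0 + 1)²*√k = 1²*√k = 1*√k = √k)
-2812/S(27) = -2812*√3/9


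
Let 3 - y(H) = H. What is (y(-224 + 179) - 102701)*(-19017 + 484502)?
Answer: -47783431705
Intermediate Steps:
y(H) = 3 - H
(y(-224 + 179) - 102701)*(-19017 + 484502) = ((3 - (-224 + 179)) - 102701)*(-19017 + 484502) = ((3 - 1*(-45)) - 102701)*465485 = ((3 + 45) - 102701)*465485 = (48 - 102701)*465485 = -102653*465485 = -47783431705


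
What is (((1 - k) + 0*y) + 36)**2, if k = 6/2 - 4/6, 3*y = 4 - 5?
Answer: 10816/9 ≈ 1201.8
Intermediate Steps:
y = -1/3 (y = (4 - 5)/3 = (1/3)*(-1) = -1/3 ≈ -0.33333)
k = 7/3 (k = 6*(1/2) - 4*1/6 = 3 - 2/3 = 7/3 ≈ 2.3333)
(((1 - k) + 0*y) + 36)**2 = (((1 - 1*7/3) + 0*(-1/3)) + 36)**2 = (((1 - 7/3) + 0) + 36)**2 = ((-4/3 + 0) + 36)**2 = (-4/3 + 36)**2 = (104/3)**2 = 10816/9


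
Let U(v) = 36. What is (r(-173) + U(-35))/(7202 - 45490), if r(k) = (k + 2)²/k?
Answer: 23013/6623824 ≈ 0.0034743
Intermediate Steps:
r(k) = (2 + k)²/k
(r(-173) + U(-35))/(7202 - 45490) = ((2 - 173)²/(-173) + 36)/(7202 - 45490) = (-1/173*(-171)² + 36)/(-38288) = (-1/173*29241 + 36)*(-1/38288) = (-29241/173 + 36)*(-1/38288) = -23013/173*(-1/38288) = 23013/6623824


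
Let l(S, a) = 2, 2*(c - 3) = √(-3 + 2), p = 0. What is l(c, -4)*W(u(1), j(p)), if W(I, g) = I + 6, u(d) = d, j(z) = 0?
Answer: 14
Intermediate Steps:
W(I, g) = 6 + I
c = 3 + I/2 (c = 3 + √(-3 + 2)/2 = 3 + √(-1)/2 = 3 + I/2 ≈ 3.0 + 0.5*I)
l(c, -4)*W(u(1), j(p)) = 2*(6 + 1) = 2*7 = 14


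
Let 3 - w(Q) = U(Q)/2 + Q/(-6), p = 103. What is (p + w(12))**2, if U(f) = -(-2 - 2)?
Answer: 11236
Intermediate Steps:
U(f) = 4 (U(f) = -1*(-4) = 4)
w(Q) = 1 + Q/6 (w(Q) = 3 - (4/2 + Q/(-6)) = 3 - (4*(1/2) + Q*(-1/6)) = 3 - (2 - Q/6) = 3 + (-2 + Q/6) = 1 + Q/6)
(p + w(12))**2 = (103 + (1 + (1/6)*12))**2 = (103 + (1 + 2))**2 = (103 + 3)**2 = 106**2 = 11236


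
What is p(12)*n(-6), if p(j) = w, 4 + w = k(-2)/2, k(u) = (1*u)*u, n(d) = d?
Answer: 12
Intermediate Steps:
k(u) = u² (k(u) = u*u = u²)
w = -2 (w = -4 + (-2)²/2 = -4 + 4*(½) = -4 + 2 = -2)
p(j) = -2
p(12)*n(-6) = -2*(-6) = 12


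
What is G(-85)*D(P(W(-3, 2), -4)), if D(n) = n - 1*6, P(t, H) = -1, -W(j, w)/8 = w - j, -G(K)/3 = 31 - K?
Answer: 2436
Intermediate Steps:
G(K) = -93 + 3*K (G(K) = -3*(31 - K) = -93 + 3*K)
W(j, w) = -8*w + 8*j (W(j, w) = -8*(w - j) = -8*w + 8*j)
D(n) = -6 + n (D(n) = n - 6 = -6 + n)
G(-85)*D(P(W(-3, 2), -4)) = (-93 + 3*(-85))*(-6 - 1) = (-93 - 255)*(-7) = -348*(-7) = 2436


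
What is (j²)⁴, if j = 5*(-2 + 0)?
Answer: 100000000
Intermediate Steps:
j = -10 (j = 5*(-2) = -10)
(j²)⁴ = ((-10)²)⁴ = 100⁴ = 100000000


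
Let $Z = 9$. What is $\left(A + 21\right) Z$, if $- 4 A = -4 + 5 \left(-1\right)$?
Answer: $\frac{837}{4} \approx 209.25$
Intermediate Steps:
$A = \frac{9}{4}$ ($A = - \frac{-4 + 5 \left(-1\right)}{4} = - \frac{-4 - 5}{4} = \left(- \frac{1}{4}\right) \left(-9\right) = \frac{9}{4} \approx 2.25$)
$\left(A + 21\right) Z = \left(\frac{9}{4} + 21\right) 9 = \frac{93}{4} \cdot 9 = \frac{837}{4}$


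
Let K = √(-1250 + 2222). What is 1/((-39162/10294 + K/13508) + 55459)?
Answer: 67015103233654207984/3716335661189871946413637 - 1610318944674*√3/3716335661189871946413637 ≈ 1.8033e-5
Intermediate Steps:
K = 18*√3 (K = √972 = 18*√3 ≈ 31.177)
1/((-39162/10294 + K/13508) + 55459) = 1/((-39162/10294 + (18*√3)/13508) + 55459) = 1/((-39162*1/10294 + (18*√3)*(1/13508)) + 55459) = 1/((-19581/5147 + 9*√3/6754) + 55459) = 1/(285427892/5147 + 9*√3/6754)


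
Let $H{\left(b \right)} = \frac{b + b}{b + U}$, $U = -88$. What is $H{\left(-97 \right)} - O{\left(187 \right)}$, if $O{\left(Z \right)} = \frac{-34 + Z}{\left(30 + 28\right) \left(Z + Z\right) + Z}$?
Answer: $\frac{27557}{26455} \approx 1.0417$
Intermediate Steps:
$H{\left(b \right)} = \frac{2 b}{-88 + b}$ ($H{\left(b \right)} = \frac{b + b}{b - 88} = \frac{2 b}{-88 + b}$)
$O{\left(Z \right)} = \frac{-34 + Z}{117 Z}$ ($O{\left(Z \right)} = \frac{-34 + Z}{58 \cdot 2 Z + Z} = \frac{-34 + Z}{116 Z + Z} = \frac{-34 + Z}{117 Z}$)
$H{\left(-97 \right)} - O{\left(187 \right)} = 2 \left(-97\right) \frac{1}{-88 - 97} - \frac{-34 + 187}{117 \cdot 187} = 2 \left(-97\right) \frac{1}{-185} - \frac{1}{117} \cdot \frac{1}{187} \cdot 153 = 2 \left(-97\right) \left(- \frac{1}{185}\right) - \frac{1}{143} = \frac{194}{185} - \frac{1}{143} = \frac{27557}{26455}$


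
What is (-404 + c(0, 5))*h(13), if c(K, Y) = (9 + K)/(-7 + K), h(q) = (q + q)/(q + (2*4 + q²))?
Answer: -36881/665 ≈ -55.460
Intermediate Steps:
h(q) = 2*q/(8 + q + q²) (h(q) = (2*q)/(q + (8 + q²)) = (2*q)/(8 + q + q²) = 2*q/(8 + q + q²))
c(K, Y) = (9 + K)/(-7 + K)
(-404 + c(0, 5))*h(13) = (-404 + (9 + 0)/(-7 + 0))*(2*13/(8 + 13 + 13²)) = (-404 + 9/(-7))*(2*13/(8 + 13 + 169)) = (-404 - ⅐*9)*(2*13/190) = (-404 - 9/7)*(2*13*(1/190)) = -2837/7*13/95 = -36881/665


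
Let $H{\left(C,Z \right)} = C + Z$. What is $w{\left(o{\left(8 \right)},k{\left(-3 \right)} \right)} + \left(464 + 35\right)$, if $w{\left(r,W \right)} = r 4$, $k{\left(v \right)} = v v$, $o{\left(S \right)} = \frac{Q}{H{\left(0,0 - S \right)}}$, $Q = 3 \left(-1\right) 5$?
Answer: $\frac{1013}{2} \approx 506.5$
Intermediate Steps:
$Q = -15$ ($Q = \left(-3\right) 5 = -15$)
$o{\left(S \right)} = \frac{15}{S}$ ($o{\left(S \right)} = - \frac{15}{0 + \left(0 - S\right)} = - \frac{15}{0 - S} = - \frac{15}{\left(-1\right) S} = - 15 \left(- \frac{1}{S}\right) = \frac{15}{S}$)
$k{\left(v \right)} = v^{2}$
$w{\left(r,W \right)} = 4 r$
$w{\left(o{\left(8 \right)},k{\left(-3 \right)} \right)} + \left(464 + 35\right) = 4 \cdot \frac{15}{8} + \left(464 + 35\right) = 4 \cdot 15 \cdot \frac{1}{8} + 499 = 4 \cdot \frac{15}{8} + 499 = \frac{15}{2} + 499 = \frac{1013}{2}$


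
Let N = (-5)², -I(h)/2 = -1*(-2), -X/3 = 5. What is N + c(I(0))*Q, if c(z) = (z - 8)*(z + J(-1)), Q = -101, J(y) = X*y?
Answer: 13357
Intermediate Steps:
X = -15 (X = -3*5 = -15)
I(h) = -4 (I(h) = -(-2)*(-2) = -2*2 = -4)
J(y) = -15*y
N = 25
c(z) = (-8 + z)*(15 + z) (c(z) = (z - 8)*(z - 15*(-1)) = (-8 + z)*(z + 15) = (-8 + z)*(15 + z))
N + c(I(0))*Q = 25 + (-120 + (-4)² + 7*(-4))*(-101) = 25 + (-120 + 16 - 28)*(-101) = 25 - 132*(-101) = 25 + 13332 = 13357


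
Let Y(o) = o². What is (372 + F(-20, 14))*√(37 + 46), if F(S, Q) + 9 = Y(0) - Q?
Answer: 349*√83 ≈ 3179.5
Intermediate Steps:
F(S, Q) = -9 - Q (F(S, Q) = -9 + (0² - Q) = -9 + (0 - Q) = -9 - Q)
(372 + F(-20, 14))*√(37 + 46) = (372 + (-9 - 1*14))*√(37 + 46) = (372 + (-9 - 14))*√83 = (372 - 23)*√83 = 349*√83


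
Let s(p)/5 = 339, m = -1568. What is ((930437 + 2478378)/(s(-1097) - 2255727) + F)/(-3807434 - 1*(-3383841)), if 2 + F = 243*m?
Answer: 858848205647/954792176976 ≈ 0.89951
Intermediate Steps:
s(p) = 1695 (s(p) = 5*339 = 1695)
F = -381026 (F = -2 + 243*(-1568) = -2 - 381024 = -381026)
((930437 + 2478378)/(s(-1097) - 2255727) + F)/(-3807434 - 1*(-3383841)) = ((930437 + 2478378)/(1695 - 2255727) - 381026)/(-3807434 - 1*(-3383841)) = (3408815/(-2254032) - 381026)/(-3807434 + 3383841) = (3408815*(-1/2254032) - 381026)/(-423593) = (-3408815/2254032 - 381026)*(-1/423593) = -858848205647/2254032*(-1/423593) = 858848205647/954792176976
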